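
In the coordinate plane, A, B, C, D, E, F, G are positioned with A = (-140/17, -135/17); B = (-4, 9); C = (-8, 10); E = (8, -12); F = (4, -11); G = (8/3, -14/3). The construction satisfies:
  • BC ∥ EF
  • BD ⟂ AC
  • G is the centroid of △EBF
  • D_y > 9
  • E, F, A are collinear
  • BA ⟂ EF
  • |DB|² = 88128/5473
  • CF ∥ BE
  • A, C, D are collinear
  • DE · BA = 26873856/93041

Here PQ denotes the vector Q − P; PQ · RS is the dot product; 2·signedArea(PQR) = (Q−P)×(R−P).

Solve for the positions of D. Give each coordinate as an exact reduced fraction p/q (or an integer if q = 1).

1. D_x = -43852/5473  [A, C, D are collinear ∩ BD ⟂ AC]
2. D_y = 49545/5473  [A, C, D are collinear ∩ BD ⟂ AC]
   → D = (-43852/5473, 49545/5473)

D = (-43852/5473, 49545/5473)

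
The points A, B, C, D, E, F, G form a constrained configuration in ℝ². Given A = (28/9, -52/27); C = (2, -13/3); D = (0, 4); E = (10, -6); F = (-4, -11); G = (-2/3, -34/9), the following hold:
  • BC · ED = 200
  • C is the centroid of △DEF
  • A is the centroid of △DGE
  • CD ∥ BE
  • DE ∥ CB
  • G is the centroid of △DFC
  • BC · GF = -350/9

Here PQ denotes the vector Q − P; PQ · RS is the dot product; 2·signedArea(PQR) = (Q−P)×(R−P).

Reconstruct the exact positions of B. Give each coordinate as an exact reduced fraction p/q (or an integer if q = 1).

B = (12, -43/3)

1. B_x = 12  [CD ∥ BE ∩ DE ∥ CB]
2. B_y = -43/3  [CD ∥ BE ∩ DE ∥ CB]
   → B = (12, -43/3)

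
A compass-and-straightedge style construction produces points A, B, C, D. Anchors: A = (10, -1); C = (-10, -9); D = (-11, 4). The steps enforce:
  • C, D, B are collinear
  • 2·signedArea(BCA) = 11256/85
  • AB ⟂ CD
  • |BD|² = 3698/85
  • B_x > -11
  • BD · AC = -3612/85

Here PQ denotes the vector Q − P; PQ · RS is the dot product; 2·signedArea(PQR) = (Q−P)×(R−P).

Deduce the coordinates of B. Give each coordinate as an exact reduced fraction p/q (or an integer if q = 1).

B = (-892/85, -219/85)

1. B_x = -892/85  [C, D, B are collinear ∩ AB ⟂ CD]
2. B_y = -219/85  [C, D, B are collinear ∩ AB ⟂ CD]
   → B = (-892/85, -219/85)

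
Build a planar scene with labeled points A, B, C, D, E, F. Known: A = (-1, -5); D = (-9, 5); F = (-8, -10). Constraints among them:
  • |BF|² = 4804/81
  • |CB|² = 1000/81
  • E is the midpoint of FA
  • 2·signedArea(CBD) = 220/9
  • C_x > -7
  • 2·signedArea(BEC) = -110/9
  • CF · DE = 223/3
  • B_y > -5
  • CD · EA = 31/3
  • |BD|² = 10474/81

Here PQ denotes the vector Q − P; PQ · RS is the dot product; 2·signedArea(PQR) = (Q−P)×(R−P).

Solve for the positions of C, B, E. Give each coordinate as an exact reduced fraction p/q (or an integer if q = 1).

1. E_x = -9/2  [E is the midpoint of FA]
2. E_y = -15/2  [E is the midpoint of FA]
   → E = (-9/2, -15/2)
3. C_x = -6  [CD · EA = 31/3 ∩ CF · DE = 223/3]
4. C_y = -10/3  [CD · EA = 31/3 ∩ CF · DE = 223/3]
   → C = (-6, -10/3)
5. B_x = -8/3  [line -25/6·x + -3/2·y + -160/9 = 0 ∩ |BF|² = 4804/81]
6. B_y = -40/9  [line -25/6·x + -3/2·y + -160/9 = 0 ∩ |BF|² = 4804/81]
   → B = (-8/3, -40/9)

B = (-8/3, -40/9)
C = (-6, -10/3)
E = (-9/2, -15/2)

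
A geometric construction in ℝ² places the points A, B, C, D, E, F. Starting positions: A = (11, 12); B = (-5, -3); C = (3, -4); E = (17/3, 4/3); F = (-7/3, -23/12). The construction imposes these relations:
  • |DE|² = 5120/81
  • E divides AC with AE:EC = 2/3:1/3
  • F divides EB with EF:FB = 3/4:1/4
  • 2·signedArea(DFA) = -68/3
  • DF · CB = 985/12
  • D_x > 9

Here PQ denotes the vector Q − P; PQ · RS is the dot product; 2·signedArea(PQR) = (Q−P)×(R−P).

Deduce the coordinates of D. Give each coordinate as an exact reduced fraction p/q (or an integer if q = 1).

D = (83/9, 76/9)

1. D_x = 83/9  [2·signedArea(DFA) = -68/3 ∩ DF · CB = 985/12]
2. D_y = 76/9  [2·signedArea(DFA) = -68/3 ∩ DF · CB = 985/12]
   → D = (83/9, 76/9)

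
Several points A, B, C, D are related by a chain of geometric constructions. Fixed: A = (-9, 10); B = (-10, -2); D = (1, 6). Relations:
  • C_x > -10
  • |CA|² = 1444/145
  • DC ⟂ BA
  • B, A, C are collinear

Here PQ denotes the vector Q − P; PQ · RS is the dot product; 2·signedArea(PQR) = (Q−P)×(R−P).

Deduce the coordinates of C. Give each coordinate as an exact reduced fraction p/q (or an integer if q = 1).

C = (-1343/145, 994/145)

1. C_x = -1343/145  [B, A, C are collinear ∩ DC ⟂ BA]
2. C_y = 994/145  [B, A, C are collinear ∩ DC ⟂ BA]
   → C = (-1343/145, 994/145)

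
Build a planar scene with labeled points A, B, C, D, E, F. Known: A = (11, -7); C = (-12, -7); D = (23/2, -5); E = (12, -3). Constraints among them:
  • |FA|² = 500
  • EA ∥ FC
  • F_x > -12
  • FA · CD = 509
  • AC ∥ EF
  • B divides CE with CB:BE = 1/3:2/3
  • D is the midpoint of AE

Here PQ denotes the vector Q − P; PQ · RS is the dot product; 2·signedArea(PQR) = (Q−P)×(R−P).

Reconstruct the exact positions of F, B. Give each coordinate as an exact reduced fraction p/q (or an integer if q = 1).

B = (-4, -17/3)
F = (-11, -3)

1. F_x = -11  [EA ∥ FC ∩ AC ∥ EF]
2. F_y = -3  [EA ∥ FC ∩ AC ∥ EF]
   → F = (-11, -3)
3. B_x = -4  [B divides CE with CB:BE = 1/3:2/3]
4. B_y = -17/3  [B divides CE with CB:BE = 1/3:2/3]
   → B = (-4, -17/3)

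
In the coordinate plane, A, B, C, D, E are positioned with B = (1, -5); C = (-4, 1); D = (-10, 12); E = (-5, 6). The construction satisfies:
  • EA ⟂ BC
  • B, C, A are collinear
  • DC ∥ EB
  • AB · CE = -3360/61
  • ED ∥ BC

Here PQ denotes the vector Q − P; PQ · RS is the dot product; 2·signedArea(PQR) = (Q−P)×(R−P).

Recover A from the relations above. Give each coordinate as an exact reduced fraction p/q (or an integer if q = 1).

A = (-419/61, 271/61)

1. A_x = -419/61  [B, C, A are collinear ∩ EA ⟂ BC]
2. A_y = 271/61  [B, C, A are collinear ∩ EA ⟂ BC]
   → A = (-419/61, 271/61)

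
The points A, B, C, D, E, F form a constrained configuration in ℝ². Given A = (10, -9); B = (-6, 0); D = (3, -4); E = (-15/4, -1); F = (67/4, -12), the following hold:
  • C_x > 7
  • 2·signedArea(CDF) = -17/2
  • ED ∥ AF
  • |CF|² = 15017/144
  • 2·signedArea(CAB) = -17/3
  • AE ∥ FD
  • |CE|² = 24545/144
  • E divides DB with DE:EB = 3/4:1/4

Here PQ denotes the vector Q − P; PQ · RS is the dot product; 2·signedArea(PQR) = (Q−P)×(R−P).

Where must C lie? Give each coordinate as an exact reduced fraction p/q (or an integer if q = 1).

C = (23/3, -22/3)

1. C_x = 23/3  [2·signedArea(CAB) = -17/3 ∩ 2·signedArea(CDF) = -17/2]
2. C_y = -22/3  [2·signedArea(CAB) = -17/3 ∩ 2·signedArea(CDF) = -17/2]
   → C = (23/3, -22/3)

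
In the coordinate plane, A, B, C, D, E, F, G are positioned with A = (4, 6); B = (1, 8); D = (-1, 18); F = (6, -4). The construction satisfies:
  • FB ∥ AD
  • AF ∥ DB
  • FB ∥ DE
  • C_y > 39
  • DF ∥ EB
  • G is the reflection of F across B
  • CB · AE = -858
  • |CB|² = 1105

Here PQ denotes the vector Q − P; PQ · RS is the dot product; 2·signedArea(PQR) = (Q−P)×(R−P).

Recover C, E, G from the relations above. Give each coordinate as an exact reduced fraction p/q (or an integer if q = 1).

1. E_x = -6  [DF ∥ EB ∩ FB ∥ DE]
2. E_y = 30  [DF ∥ EB ∩ FB ∥ DE]
   → E = (-6, 30)
3. G_x = -4  [G is the reflection of F across B]
4. G_y = 20  [G is the reflection of F across B]
   → G = (-4, 20)
5. C_x = -8  [line 10·x + -24·y + 1040 = 0 ∩ |CB|² = 1105]
6. C_y = 40  [line 10·x + -24·y + 1040 = 0 ∩ |CB|² = 1105]
   → C = (-8, 40)

C = (-8, 40)
E = (-6, 30)
G = (-4, 20)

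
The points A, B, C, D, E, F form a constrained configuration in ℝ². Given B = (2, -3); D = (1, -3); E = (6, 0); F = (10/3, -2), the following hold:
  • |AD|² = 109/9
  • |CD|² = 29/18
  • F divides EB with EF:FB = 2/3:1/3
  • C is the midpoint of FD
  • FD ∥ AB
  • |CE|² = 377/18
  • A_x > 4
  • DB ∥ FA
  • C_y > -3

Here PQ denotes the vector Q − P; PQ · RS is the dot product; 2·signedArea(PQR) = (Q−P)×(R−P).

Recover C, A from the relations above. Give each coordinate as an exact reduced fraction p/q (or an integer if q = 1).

A = (13/3, -2)
C = (13/6, -5/2)

1. C_x = 13/6  [C is the midpoint of FD]
2. C_y = -5/2  [C is the midpoint of FD]
   → C = (13/6, -5/2)
3. A_x = 13/3  [FD ∥ AB ∩ DB ∥ FA]
4. A_y = -2  [FD ∥ AB ∩ DB ∥ FA]
   → A = (13/3, -2)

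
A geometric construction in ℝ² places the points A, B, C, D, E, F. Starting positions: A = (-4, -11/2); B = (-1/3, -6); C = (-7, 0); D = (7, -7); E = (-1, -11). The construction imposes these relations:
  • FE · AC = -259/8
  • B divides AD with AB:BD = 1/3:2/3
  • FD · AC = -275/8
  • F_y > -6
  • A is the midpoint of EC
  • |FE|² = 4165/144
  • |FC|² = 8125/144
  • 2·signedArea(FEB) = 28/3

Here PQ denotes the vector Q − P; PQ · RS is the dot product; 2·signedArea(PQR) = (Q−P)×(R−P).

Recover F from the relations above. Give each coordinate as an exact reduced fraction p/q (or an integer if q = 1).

1. F_x = -13/6  [FE · AC = -259/8 ∩ 2·signedArea(FEB) = 28/3]
2. F_y = -23/4  [FE · AC = -259/8 ∩ 2·signedArea(FEB) = 28/3]
   → F = (-13/6, -23/4)

F = (-13/6, -23/4)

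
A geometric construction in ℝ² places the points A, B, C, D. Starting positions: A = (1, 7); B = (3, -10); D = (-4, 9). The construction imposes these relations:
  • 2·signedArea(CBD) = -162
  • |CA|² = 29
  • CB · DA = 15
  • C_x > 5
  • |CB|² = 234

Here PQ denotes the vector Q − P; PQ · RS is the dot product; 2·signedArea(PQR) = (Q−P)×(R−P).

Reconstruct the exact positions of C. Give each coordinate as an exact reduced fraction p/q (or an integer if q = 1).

C = (6, 5)

1. C_x = 6  [2·signedArea(CBD) = -162 ∩ CB · DA = 15]
2. C_y = 5  [2·signedArea(CBD) = -162 ∩ CB · DA = 15]
   → C = (6, 5)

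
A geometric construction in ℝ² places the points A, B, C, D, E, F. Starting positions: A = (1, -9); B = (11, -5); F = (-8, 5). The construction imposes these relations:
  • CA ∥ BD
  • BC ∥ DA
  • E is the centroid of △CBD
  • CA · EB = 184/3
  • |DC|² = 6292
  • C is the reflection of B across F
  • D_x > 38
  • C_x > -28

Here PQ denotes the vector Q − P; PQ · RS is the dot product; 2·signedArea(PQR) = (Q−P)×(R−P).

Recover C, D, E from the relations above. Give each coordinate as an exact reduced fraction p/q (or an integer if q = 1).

1. C_x = -27  [C is the reflection of B across F]
2. C_y = 15  [C is the reflection of B across F]
   → C = (-27, 15)
3. D_x = 39  [BC ∥ DA ∩ CA ∥ BD]
4. D_y = -29  [BC ∥ DA ∩ CA ∥ BD]
   → D = (39, -29)
5. E_x = 23/3  [E is the centroid of △CBD]
6. E_y = -19/3  [E is the centroid of △CBD]
   → E = (23/3, -19/3)

C = (-27, 15)
D = (39, -29)
E = (23/3, -19/3)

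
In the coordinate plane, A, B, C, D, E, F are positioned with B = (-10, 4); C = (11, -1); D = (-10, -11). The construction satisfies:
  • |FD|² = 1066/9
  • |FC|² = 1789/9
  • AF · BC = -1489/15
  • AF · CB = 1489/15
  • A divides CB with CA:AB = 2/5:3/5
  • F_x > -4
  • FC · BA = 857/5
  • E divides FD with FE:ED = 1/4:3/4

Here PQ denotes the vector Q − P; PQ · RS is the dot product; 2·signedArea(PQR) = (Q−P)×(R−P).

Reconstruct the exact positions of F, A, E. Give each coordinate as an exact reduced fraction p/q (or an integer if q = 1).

A = (13/5, 1)
E = (-19/4, -19/4)
F = (-3, -8/3)

1. A_x = 13/5  [A divides CB with CA:AB = 2/5:3/5]
2. A_y = 1  [A divides CB with CA:AB = 2/5:3/5]
   → A = (13/5, 1)
3. F_x = -3  [line -63/5·x + 3·y + -149/5 = 0 ∩ |FD|² = 1066/9]
4. F_y = -8/3  [line -63/5·x + 3·y + -149/5 = 0 ∩ |FD|² = 1066/9]
   → F = (-3, -8/3)
5. E_x = -19/4  [E divides FD with FE:ED = 1/4:3/4]
6. E_y = -19/4  [E divides FD with FE:ED = 1/4:3/4]
   → E = (-19/4, -19/4)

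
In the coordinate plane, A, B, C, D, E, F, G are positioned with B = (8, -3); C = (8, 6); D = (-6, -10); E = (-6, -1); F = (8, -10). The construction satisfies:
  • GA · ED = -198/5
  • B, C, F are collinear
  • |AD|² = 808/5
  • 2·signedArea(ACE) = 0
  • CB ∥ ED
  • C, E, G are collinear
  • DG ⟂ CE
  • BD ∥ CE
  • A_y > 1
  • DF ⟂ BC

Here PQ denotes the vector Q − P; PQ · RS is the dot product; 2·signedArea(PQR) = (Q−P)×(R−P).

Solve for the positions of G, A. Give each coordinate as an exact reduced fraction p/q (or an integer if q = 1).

1. G_x = -48/5  [C, E, G are collinear ∩ DG ⟂ CE]
2. G_y = -14/5  [C, E, G are collinear ∩ DG ⟂ CE]
   → G = (-48/5, -14/5)
3. A_x = -4/5  [2·signedArea(ACE) = 0 ∩ GA · ED = -198/5]
4. A_y = 8/5  [2·signedArea(ACE) = 0 ∩ GA · ED = -198/5]
   → A = (-4/5, 8/5)

A = (-4/5, 8/5)
G = (-48/5, -14/5)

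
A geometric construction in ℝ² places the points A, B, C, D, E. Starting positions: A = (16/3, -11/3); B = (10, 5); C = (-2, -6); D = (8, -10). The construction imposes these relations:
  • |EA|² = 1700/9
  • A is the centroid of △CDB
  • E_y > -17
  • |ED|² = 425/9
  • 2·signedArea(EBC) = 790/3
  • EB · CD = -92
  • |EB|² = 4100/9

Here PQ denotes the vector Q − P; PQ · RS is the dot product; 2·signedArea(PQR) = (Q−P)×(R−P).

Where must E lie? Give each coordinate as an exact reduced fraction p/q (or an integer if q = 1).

E = (32/3, -49/3)

1. E_x = 32/3  [2·signedArea(EBC) = 790/3 ∩ EB · CD = -92]
2. E_y = -49/3  [2·signedArea(EBC) = 790/3 ∩ EB · CD = -92]
   → E = (32/3, -49/3)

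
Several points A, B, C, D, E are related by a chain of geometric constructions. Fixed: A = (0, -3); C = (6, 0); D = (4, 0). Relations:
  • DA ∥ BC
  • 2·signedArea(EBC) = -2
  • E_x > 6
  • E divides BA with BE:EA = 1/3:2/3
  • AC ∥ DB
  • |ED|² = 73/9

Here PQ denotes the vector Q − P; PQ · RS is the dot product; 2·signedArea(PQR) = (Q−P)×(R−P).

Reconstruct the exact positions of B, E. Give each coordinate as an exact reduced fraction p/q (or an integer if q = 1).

B = (10, 3)
E = (20/3, 1)

1. B_x = 10  [DA ∥ BC ∩ AC ∥ DB]
2. B_y = 3  [DA ∥ BC ∩ AC ∥ DB]
   → B = (10, 3)
3. E_x = 20/3  [E divides BA with BE:EA = 1/3:2/3]
4. E_y = 1  [E divides BA with BE:EA = 1/3:2/3]
   → E = (20/3, 1)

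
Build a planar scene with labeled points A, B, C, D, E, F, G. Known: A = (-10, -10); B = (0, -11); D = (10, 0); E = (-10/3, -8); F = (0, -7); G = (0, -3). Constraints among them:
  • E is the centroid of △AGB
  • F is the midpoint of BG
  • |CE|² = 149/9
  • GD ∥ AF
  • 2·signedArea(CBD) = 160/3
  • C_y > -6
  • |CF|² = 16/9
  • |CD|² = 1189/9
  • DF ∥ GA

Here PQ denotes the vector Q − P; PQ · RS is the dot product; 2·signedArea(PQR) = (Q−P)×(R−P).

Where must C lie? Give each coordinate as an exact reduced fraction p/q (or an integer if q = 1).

C = (0, -17/3)

1. C_x = 0  [line -11·x + 10·y + 170/3 = 0 ∩ |CF|² = 16/9]
2. C_y = -17/3  [line -11·x + 10·y + 170/3 = 0 ∩ |CF|² = 16/9]
   → C = (0, -17/3)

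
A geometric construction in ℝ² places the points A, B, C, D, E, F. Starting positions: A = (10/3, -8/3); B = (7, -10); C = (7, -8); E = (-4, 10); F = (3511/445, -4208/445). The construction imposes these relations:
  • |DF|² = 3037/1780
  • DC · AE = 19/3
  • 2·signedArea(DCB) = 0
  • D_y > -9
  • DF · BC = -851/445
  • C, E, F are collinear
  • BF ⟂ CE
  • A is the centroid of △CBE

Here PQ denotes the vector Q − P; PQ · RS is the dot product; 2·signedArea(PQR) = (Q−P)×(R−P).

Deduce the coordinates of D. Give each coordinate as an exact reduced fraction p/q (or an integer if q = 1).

1. D_x = 7  [2·signedArea(DCB) = 0 ∩ DC · AE = 19/3]
2. D_y = -17/2  [2·signedArea(DCB) = 0 ∩ DC · AE = 19/3]
   → D = (7, -17/2)

D = (7, -17/2)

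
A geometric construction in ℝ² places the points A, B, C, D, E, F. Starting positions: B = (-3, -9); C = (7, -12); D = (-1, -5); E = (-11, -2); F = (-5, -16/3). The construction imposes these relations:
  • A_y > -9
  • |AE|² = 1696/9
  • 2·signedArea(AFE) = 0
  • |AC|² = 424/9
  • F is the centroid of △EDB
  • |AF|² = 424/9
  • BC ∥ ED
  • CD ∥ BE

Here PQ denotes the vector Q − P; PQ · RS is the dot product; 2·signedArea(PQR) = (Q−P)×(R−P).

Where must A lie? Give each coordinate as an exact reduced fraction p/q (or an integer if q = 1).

1. A_x = 1  [line -10/3·x + -6·y + -146/3 = 0 ∩ |AC|² = 424/9]
2. A_y = -26/3  [line -10/3·x + -6·y + -146/3 = 0 ∩ |AC|² = 424/9]
   → A = (1, -26/3)

A = (1, -26/3)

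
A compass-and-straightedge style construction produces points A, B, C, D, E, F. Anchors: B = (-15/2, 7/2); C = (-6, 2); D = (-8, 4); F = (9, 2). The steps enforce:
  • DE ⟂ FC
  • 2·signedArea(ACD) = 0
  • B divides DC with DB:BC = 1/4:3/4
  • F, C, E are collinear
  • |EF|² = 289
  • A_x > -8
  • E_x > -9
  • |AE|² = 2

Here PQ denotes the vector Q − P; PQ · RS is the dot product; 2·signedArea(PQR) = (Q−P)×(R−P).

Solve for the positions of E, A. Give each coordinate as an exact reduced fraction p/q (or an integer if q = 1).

1. E_x = -8  [F, C, E are collinear ∩ DE ⟂ FC]
2. E_y = 2  [F, C, E are collinear ∩ DE ⟂ FC]
   → E = (-8, 2)
3. A_x = -7  [line -2·x + -2·y + -8 = 0 ∩ |AE|² = 2]
4. A_y = 3  [line -2·x + -2·y + -8 = 0 ∩ |AE|² = 2]
   → A = (-7, 3)

A = (-7, 3)
E = (-8, 2)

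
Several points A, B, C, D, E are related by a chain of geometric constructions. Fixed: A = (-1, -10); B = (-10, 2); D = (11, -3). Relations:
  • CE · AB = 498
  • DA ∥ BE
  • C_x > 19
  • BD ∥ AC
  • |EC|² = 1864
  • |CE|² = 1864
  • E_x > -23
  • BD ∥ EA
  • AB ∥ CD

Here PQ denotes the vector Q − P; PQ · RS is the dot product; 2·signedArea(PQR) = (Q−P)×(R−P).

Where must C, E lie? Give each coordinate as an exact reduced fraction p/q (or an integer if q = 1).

1. C_x = 20  [AB ∥ CD ∩ BD ∥ AC]
2. C_y = -15  [AB ∥ CD ∩ BD ∥ AC]
   → C = (20, -15)
3. E_x = -22  [BD ∥ EA ∩ DA ∥ BE]
4. E_y = -5  [BD ∥ EA ∩ DA ∥ BE]
   → E = (-22, -5)

C = (20, -15)
E = (-22, -5)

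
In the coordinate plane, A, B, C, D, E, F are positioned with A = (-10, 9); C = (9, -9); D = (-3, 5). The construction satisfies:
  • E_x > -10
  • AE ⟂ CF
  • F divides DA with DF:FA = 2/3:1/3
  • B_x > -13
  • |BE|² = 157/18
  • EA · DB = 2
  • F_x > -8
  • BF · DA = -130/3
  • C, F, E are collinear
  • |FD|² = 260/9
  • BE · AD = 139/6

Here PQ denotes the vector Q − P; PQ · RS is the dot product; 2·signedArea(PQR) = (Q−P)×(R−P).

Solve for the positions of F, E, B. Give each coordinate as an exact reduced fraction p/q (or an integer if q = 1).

1. F_x = -23/3  [F divides DA with DF:FA = 2/3:1/3]
2. F_y = 23/3  [F divides DA with DF:FA = 2/3:1/3]
   → F = (-23/3, 23/3)
3. E_x = -19/2  [C, F, E are collinear ∩ AE ⟂ CF]
4. E_y = 19/2  [C, F, E are collinear ∩ AE ⟂ CF]
   → E = (-19/2, 19/2)
5. B_x = -37/3  [BE · AD = 139/6 ∩ EA · DB = 2]
6. B_y = 31/3  [BE · AD = 139/6 ∩ EA · DB = 2]
   → B = (-37/3, 31/3)

B = (-37/3, 31/3)
E = (-19/2, 19/2)
F = (-23/3, 23/3)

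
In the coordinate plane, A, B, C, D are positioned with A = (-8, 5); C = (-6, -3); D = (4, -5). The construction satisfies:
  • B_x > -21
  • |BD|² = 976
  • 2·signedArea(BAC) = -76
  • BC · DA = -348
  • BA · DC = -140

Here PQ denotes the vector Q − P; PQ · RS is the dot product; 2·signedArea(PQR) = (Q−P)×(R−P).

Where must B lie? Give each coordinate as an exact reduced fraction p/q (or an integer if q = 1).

1. B_x = -20  [BC · DA = -348 ∩ BA · DC = -140]
2. B_y = 15  [BC · DA = -348 ∩ BA · DC = -140]
   → B = (-20, 15)

B = (-20, 15)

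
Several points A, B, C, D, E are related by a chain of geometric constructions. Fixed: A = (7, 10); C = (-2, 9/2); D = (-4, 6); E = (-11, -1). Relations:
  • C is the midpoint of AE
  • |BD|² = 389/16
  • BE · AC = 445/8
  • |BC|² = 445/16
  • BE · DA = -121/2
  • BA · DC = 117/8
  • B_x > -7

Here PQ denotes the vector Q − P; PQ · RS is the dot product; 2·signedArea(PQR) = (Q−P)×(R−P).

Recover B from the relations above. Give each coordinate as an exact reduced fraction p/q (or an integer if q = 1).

1. B_x = -13/2  [BE · AC = 445/8 ∩ BE · DA = -121/2]
2. B_y = 7/4  [BE · AC = 445/8 ∩ BE · DA = -121/2]
   → B = (-13/2, 7/4)

B = (-13/2, 7/4)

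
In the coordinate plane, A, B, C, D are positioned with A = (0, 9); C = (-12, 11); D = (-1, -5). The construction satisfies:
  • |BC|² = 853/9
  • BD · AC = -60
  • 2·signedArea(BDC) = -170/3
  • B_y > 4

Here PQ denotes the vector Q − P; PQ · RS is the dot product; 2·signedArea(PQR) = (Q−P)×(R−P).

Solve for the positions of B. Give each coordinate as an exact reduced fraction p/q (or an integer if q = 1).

1. B_x = -13/3  [BD · AC = -60 ∩ 2·signedArea(BDC) = -170/3]
2. B_y = 5  [BD · AC = -60 ∩ 2·signedArea(BDC) = -170/3]
   → B = (-13/3, 5)

B = (-13/3, 5)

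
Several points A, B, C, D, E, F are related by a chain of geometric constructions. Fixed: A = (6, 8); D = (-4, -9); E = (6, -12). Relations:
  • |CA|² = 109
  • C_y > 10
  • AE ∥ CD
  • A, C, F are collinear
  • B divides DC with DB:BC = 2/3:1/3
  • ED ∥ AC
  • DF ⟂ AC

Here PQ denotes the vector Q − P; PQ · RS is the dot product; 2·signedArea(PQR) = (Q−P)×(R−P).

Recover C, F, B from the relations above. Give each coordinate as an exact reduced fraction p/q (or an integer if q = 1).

1. C_x = -4  [AE ∥ CD ∩ ED ∥ AC]
2. C_y = 11  [AE ∥ CD ∩ ED ∥ AC]
   → C = (-4, 11)
3. F_x = 164/109  [A, C, F are collinear ∩ DF ⟂ AC]
4. F_y = 1019/109  [A, C, F are collinear ∩ DF ⟂ AC]
   → F = (164/109, 1019/109)
5. B_x = -4  [B divides DC with DB:BC = 2/3:1/3]
6. B_y = 13/3  [B divides DC with DB:BC = 2/3:1/3]
   → B = (-4, 13/3)

B = (-4, 13/3)
C = (-4, 11)
F = (164/109, 1019/109)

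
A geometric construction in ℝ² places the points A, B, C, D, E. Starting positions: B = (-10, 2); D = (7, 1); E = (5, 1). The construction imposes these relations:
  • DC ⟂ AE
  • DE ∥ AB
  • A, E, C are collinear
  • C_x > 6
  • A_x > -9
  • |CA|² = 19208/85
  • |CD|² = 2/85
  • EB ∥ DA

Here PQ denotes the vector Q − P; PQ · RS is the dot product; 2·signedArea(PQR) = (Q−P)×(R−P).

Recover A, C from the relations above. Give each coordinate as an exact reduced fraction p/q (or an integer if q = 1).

A = (-8, 2)
C = (594/85, 72/85)

1. A_x = -8  [DE ∥ AB ∩ EB ∥ DA]
2. A_y = 2  [DE ∥ AB ∩ EB ∥ DA]
   → A = (-8, 2)
3. C_x = 594/85  [A, E, C are collinear ∩ DC ⟂ AE]
4. C_y = 72/85  [A, E, C are collinear ∩ DC ⟂ AE]
   → C = (594/85, 72/85)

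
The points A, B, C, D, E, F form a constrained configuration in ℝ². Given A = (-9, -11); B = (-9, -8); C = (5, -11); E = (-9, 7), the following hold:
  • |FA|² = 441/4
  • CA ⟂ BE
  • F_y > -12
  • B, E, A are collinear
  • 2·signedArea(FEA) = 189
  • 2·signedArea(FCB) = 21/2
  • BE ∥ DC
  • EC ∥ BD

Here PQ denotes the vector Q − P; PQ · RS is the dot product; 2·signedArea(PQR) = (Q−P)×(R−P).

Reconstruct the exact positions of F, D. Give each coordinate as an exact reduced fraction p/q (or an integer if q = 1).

1. F_x = 3/2  [2·signedArea(FEA) = 189 ∩ 2·signedArea(FCB) = 21/2]
2. F_y = -11  [2·signedArea(FEA) = 189 ∩ 2·signedArea(FCB) = 21/2]
   → F = (3/2, -11)
3. D_x = 5  [BE ∥ DC ∩ EC ∥ BD]
4. D_y = -26  [BE ∥ DC ∩ EC ∥ BD]
   → D = (5, -26)

D = (5, -26)
F = (3/2, -11)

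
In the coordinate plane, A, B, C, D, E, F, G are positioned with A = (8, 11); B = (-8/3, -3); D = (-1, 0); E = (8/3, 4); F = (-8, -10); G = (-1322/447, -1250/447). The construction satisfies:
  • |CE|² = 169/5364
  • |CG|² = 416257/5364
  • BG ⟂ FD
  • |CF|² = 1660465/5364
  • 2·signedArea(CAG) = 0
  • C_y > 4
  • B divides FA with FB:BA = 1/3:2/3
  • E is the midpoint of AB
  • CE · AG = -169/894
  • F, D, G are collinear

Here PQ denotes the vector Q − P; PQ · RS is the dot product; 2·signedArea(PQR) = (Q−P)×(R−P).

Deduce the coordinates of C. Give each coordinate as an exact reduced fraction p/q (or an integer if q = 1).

C = (1127/447, 3667/894)

1. C_x = 1127/447  [2·signedArea(CAG) = 0 ∩ CE · AG = -169/894]
2. C_y = 3667/894  [2·signedArea(CAG) = 0 ∩ CE · AG = -169/894]
   → C = (1127/447, 3667/894)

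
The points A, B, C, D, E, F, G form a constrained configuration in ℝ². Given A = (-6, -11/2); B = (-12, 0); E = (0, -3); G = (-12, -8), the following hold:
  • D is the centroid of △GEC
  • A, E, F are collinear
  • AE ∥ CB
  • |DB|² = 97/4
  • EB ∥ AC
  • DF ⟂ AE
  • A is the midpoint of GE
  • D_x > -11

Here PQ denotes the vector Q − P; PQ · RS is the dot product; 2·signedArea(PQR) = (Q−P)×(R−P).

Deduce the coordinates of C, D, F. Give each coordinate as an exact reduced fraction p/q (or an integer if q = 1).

C = (-18, -5/2)
D = (-10, -9/2)
F = (-1530/169, -2289/338)

1. C_x = -18  [AE ∥ CB ∩ EB ∥ AC]
2. C_y = -5/2  [AE ∥ CB ∩ EB ∥ AC]
   → C = (-18, -5/2)
3. D_x = -10  [D is the centroid of △GEC]
4. D_y = -9/2  [D is the centroid of △GEC]
   → D = (-10, -9/2)
5. F_x = -1530/169  [A, E, F are collinear ∩ DF ⟂ AE]
6. F_y = -2289/338  [A, E, F are collinear ∩ DF ⟂ AE]
   → F = (-1530/169, -2289/338)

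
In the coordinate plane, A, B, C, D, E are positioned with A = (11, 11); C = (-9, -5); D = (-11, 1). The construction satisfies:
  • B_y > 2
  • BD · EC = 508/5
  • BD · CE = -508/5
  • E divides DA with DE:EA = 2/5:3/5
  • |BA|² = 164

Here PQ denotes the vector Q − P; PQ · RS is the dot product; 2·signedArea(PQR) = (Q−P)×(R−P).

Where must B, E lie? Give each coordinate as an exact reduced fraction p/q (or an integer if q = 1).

1. E_x = -11/5  [E divides DA with DE:EA = 2/5:3/5]
2. E_y = 5  [E divides DA with DE:EA = 2/5:3/5]
   → E = (-11/5, 5)
3. B_x = 1  [line 34/5·x + 10·y + -184/5 = 0 ∩ |BA|² = 164]
4. B_y = 3  [line 34/5·x + 10·y + -184/5 = 0 ∩ |BA|² = 164]
   → B = (1, 3)

B = (1, 3)
E = (-11/5, 5)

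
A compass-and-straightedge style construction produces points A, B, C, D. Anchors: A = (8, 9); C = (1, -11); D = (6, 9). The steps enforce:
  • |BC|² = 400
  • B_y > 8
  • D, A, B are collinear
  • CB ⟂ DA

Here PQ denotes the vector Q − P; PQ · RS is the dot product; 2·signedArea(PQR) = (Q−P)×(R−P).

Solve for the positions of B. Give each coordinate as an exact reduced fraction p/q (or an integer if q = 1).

B = (1, 9)

1. B_x = 1  [D, A, B are collinear ∩ CB ⟂ DA]
2. B_y = 9  [D, A, B are collinear ∩ CB ⟂ DA]
   → B = (1, 9)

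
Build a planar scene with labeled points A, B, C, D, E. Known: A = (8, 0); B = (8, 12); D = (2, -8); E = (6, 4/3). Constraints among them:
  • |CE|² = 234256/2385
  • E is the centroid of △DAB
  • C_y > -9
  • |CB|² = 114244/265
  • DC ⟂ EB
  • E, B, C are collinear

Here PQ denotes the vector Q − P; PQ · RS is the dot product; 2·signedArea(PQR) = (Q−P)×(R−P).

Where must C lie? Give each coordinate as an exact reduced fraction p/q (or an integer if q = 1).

C = (1106/265, -2228/265)

1. C_x = 1106/265  [E, B, C are collinear ∩ DC ⟂ EB]
2. C_y = -2228/265  [E, B, C are collinear ∩ DC ⟂ EB]
   → C = (1106/265, -2228/265)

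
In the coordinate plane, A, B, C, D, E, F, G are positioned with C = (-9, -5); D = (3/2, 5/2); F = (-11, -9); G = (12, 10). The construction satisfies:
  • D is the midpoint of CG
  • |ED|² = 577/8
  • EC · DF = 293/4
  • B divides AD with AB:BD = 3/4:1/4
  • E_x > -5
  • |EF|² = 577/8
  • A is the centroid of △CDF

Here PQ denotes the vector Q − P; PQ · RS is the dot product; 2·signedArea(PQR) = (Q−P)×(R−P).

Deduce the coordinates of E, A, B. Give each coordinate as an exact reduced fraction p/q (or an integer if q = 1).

1. E_x = -19/4  [line 25/2·x + 23/2·y + 387/4 = 0 ∩ |ED|² = 577/8]
2. E_y = -13/4  [line 25/2·x + 23/2·y + 387/4 = 0 ∩ |ED|² = 577/8]
   → E = (-19/4, -13/4)
3. A_x = -37/6  [A is the centroid of △CDF]
4. A_y = -23/6  [A is the centroid of △CDF]
   → A = (-37/6, -23/6)
5. B_x = -5/12  [B divides AD with AB:BD = 3/4:1/4]
6. B_y = 11/12  [B divides AD with AB:BD = 3/4:1/4]
   → B = (-5/12, 11/12)

A = (-37/6, -23/6)
B = (-5/12, 11/12)
E = (-19/4, -13/4)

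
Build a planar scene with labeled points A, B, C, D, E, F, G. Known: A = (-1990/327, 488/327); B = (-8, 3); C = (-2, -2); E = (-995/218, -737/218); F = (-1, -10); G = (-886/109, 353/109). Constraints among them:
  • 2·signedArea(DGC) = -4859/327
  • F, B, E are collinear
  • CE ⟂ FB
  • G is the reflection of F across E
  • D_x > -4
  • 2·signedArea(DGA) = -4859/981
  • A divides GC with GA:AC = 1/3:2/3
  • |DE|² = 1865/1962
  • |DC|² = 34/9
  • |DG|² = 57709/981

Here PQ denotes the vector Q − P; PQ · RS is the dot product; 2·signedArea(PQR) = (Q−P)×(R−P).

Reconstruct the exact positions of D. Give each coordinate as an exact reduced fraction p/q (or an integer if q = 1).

D = (-11/3, -3)

1. D_x = -11/3  [line 571/327·x + 668/327·y + 12293/981 = 0 ∩ |DG|² = 57709/981]
2. D_y = -3  [line 571/327·x + 668/327·y + 12293/981 = 0 ∩ |DG|² = 57709/981]
   → D = (-11/3, -3)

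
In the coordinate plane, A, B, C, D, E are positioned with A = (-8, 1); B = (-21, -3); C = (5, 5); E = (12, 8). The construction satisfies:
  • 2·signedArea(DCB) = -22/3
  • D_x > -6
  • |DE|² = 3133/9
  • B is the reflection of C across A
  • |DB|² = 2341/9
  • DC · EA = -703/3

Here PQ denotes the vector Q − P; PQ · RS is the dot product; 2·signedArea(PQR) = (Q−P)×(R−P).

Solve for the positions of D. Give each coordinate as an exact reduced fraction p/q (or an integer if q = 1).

D = (-17/3, 2)

1. D_x = -17/3  [DC · EA = -703/3 ∩ 2·signedArea(DCB) = -22/3]
2. D_y = 2  [DC · EA = -703/3 ∩ 2·signedArea(DCB) = -22/3]
   → D = (-17/3, 2)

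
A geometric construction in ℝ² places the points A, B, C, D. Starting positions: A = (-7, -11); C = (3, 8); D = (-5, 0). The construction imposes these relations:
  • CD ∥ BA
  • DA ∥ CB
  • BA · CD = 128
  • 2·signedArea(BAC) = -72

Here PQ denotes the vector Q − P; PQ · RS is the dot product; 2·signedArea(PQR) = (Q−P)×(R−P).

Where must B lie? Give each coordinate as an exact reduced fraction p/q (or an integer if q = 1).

1. B_x = 1  [CD ∥ BA ∩ DA ∥ CB]
2. B_y = -3  [CD ∥ BA ∩ DA ∥ CB]
   → B = (1, -3)

B = (1, -3)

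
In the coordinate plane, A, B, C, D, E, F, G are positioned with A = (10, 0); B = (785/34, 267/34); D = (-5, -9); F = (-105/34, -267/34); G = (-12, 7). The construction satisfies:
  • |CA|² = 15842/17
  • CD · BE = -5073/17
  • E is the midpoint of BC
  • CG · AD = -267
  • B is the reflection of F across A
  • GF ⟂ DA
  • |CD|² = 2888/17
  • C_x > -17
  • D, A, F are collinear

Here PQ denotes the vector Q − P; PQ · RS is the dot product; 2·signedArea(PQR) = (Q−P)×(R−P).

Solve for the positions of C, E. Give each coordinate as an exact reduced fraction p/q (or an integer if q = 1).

1. C_x = -275/17  [line 15·x + 9·y + 384 = 0 ∩ |CA|² = 15842/17]
2. C_y = -267/17  [line 15·x + 9·y + 384 = 0 ∩ |CA|² = 15842/17]
   → C = (-275/17, -267/17)
3. E_x = 235/68  [E is the midpoint of BC]
4. E_y = -267/68  [E is the midpoint of BC]
   → E = (235/68, -267/68)

C = (-275/17, -267/17)
E = (235/68, -267/68)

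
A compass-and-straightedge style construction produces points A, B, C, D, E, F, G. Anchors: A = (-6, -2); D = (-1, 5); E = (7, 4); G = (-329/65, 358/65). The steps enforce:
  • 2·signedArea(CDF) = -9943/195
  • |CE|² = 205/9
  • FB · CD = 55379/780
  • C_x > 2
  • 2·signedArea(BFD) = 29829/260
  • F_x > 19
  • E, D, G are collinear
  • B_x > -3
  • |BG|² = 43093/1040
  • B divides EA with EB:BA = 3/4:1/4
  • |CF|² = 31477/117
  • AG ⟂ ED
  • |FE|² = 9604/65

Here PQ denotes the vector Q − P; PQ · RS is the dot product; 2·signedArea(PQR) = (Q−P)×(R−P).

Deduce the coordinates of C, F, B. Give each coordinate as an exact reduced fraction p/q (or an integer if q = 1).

1. B_x = -11/4  [B divides EA with EB:BA = 3/4:1/4]
2. B_y = -1/2  [B divides EA with EB:BA = 3/4:1/4]
   → B = (-11/4, -1/2)
3. F_x = 1239/65  [line 11/2·x + -7/4·y + -6531/65 = 0 ∩ |FE|² = 9604/65]
4. F_y = 162/65  [line 11/2·x + -7/4·y + -6531/65 = 0 ∩ |FE|² = 9604/65]
   → F = (1239/65, 162/65)
5. C_x = 8/3  [2·signedArea(CDF) = -9943/195 ∩ FB · CD = 55379/780]
6. C_y = 2  [2·signedArea(CDF) = -9943/195 ∩ FB · CD = 55379/780]
   → C = (8/3, 2)

B = (-11/4, -1/2)
C = (8/3, 2)
F = (1239/65, 162/65)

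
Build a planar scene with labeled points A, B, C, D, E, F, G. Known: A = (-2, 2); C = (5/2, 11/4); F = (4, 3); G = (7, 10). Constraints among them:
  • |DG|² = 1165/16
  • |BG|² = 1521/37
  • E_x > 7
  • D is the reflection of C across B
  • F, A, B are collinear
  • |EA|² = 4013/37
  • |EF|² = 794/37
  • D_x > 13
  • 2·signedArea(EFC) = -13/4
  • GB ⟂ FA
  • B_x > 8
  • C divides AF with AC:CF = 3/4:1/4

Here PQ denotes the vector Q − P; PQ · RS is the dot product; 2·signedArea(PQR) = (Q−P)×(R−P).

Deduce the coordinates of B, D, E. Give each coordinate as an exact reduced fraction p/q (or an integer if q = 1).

B = (298/37, 136/37)
D = (1007/74, 681/148)
E = (285/37, 214/37)

1. B_x = 298/37  [F, A, B are collinear ∩ GB ⟂ FA]
2. B_y = 136/37  [F, A, B are collinear ∩ GB ⟂ FA]
   → B = (298/37, 136/37)
3. D_x = 1007/74  [D is the reflection of C across B]
4. D_y = 681/148  [D is the reflection of C across B]
   → D = (1007/74, 681/148)
5. E_x = 285/37  [line 1/4·x + -3/2·y + 27/4 = 0 ∩ |EA|² = 4013/37]
6. E_y = 214/37  [line 1/4·x + -3/2·y + 27/4 = 0 ∩ |EA|² = 4013/37]
   → E = (285/37, 214/37)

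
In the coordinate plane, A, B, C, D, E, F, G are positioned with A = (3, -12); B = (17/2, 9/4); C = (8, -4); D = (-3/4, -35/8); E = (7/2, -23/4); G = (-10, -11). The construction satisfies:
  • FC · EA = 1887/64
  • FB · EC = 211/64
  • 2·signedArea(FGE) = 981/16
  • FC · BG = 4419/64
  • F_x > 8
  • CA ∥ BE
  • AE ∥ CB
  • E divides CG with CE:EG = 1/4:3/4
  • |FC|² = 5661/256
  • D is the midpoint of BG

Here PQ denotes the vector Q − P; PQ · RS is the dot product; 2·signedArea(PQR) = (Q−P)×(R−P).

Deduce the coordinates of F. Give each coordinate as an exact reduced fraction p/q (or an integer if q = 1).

F = (67/8, 11/16)

1. F_x = 67/8  [FB · EC = 211/64 ∩ FC · EA = 1887/64]
2. F_y = 11/16  [FB · EC = 211/64 ∩ FC · EA = 1887/64]
   → F = (67/8, 11/16)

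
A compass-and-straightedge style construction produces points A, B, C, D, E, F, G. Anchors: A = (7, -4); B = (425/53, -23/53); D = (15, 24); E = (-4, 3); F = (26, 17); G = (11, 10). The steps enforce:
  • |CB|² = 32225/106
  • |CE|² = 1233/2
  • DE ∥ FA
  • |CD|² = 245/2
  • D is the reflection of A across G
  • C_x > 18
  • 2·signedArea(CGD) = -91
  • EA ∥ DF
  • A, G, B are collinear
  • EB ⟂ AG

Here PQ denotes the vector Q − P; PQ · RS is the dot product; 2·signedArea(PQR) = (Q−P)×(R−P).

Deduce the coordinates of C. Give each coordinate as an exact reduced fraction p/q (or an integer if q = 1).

C = (37/2, 27/2)

1. C_x = 37/2  [line -14·x + 4·y + 205 = 0 ∩ |CB|² = 32225/106]
2. C_y = 27/2  [line -14·x + 4·y + 205 = 0 ∩ |CB|² = 32225/106]
   → C = (37/2, 27/2)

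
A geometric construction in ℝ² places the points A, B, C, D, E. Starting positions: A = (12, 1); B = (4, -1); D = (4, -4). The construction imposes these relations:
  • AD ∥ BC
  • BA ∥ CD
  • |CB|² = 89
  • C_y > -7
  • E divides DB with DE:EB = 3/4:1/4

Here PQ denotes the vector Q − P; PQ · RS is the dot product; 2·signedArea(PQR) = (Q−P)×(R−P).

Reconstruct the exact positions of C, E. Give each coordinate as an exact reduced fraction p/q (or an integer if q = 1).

1. C_x = -4  [BA ∥ CD ∩ AD ∥ BC]
2. C_y = -6  [BA ∥ CD ∩ AD ∥ BC]
   → C = (-4, -6)
3. E_x = 4  [E divides DB with DE:EB = 3/4:1/4]
4. E_y = -7/4  [E divides DB with DE:EB = 3/4:1/4]
   → E = (4, -7/4)

C = (-4, -6)
E = (4, -7/4)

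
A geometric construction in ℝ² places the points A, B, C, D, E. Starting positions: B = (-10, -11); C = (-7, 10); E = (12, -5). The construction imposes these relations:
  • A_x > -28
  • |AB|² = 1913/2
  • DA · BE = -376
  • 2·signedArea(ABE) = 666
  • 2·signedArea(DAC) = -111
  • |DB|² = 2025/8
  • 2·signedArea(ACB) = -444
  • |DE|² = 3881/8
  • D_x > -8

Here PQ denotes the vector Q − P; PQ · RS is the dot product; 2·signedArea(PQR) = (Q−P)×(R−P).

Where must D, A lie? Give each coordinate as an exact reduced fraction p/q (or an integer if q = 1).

A = (-55/2, 29/2)
D = (-31/4, 19/4)

1. A_x = -55/2  [2·signedArea(ACB) = -444 ∩ 2·signedArea(ABE) = 666]
2. A_y = 29/2  [2·signedArea(ACB) = -444 ∩ 2·signedArea(ABE) = 666]
   → A = (-55/2, 29/2)
3. D_x = -31/4  [DA · BE = -376 ∩ 2·signedArea(DAC) = -111]
4. D_y = 19/4  [DA · BE = -376 ∩ 2·signedArea(DAC) = -111]
   → D = (-31/4, 19/4)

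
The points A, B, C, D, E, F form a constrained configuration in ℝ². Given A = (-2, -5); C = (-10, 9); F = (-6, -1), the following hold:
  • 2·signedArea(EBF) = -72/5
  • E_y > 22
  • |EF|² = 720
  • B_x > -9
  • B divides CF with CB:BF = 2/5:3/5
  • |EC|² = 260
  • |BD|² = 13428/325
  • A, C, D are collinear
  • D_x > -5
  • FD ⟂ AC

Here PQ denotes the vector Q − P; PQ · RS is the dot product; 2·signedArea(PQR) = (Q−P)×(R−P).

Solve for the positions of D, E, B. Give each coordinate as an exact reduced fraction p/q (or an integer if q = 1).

1. D_x = -306/65  [A, C, D are collinear ∩ FD ⟂ AC]
2. D_y = -17/65  [A, C, D are collinear ∩ FD ⟂ AC]
   → D = (-306/65, -17/65)
3. B_x = -42/5  [B divides CF with CB:BF = 2/5:3/5]
4. B_y = 5  [B divides CF with CB:BF = 2/5:3/5]
   → B = (-42/5, 5)
5. E_x = -18  [line 6·x + 12/5·y + 264/5 = 0 ∩ |EF|² = 720]
6. E_y = 23  [line 6·x + 12/5·y + 264/5 = 0 ∩ |EF|² = 720]
   → E = (-18, 23)

B = (-42/5, 5)
D = (-306/65, -17/65)
E = (-18, 23)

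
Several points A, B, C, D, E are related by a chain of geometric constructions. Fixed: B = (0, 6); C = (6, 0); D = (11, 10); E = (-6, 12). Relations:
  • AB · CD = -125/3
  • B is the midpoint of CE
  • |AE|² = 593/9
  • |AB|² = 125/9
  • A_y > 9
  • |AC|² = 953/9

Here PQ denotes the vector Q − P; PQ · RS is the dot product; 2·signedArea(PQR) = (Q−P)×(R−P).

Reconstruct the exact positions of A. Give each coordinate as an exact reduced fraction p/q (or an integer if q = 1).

1. A_x = 5/3  [line -5·x + -10·y + 305/3 = 0 ∩ |AB|² = 125/9]
2. A_y = 28/3  [line -5·x + -10·y + 305/3 = 0 ∩ |AB|² = 125/9]
   → A = (5/3, 28/3)

A = (5/3, 28/3)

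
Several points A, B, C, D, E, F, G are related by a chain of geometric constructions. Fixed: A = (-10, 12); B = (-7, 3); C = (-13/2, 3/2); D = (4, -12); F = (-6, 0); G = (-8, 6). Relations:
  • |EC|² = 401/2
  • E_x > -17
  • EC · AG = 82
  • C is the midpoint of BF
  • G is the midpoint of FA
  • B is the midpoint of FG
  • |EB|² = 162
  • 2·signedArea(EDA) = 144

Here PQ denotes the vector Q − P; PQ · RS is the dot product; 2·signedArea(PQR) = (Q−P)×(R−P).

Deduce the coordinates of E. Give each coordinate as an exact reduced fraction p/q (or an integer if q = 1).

1. E_x = -16  [2·signedArea(EDA) = 144 ∩ EC · AG = 82]
2. E_y = 12  [2·signedArea(EDA) = 144 ∩ EC · AG = 82]
   → E = (-16, 12)

E = (-16, 12)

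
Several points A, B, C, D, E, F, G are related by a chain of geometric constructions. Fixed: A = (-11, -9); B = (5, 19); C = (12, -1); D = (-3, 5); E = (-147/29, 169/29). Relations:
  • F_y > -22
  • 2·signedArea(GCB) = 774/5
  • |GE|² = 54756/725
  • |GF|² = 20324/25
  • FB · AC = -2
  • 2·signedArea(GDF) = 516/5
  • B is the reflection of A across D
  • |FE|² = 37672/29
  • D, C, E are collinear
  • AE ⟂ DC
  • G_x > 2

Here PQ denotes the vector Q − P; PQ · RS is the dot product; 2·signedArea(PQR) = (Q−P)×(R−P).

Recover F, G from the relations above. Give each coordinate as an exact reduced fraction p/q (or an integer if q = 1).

1. G_x = 3  [line -20·x + -7·y + 391/5 = 0 ∩ |GE|² = 54756/725]
2. G_y = 13/5  [line -20·x + -7·y + 391/5 = 0 ∩ |GE|² = 54756/725]
   → G = (3, 13/5)
3. F_x = 19  [FB · AC = -2 ∩ 2·signedArea(GDF) = 516/5]
4. F_y = -21  [FB · AC = -2 ∩ 2·signedArea(GDF) = 516/5]
   → F = (19, -21)

F = (19, -21)
G = (3, 13/5)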